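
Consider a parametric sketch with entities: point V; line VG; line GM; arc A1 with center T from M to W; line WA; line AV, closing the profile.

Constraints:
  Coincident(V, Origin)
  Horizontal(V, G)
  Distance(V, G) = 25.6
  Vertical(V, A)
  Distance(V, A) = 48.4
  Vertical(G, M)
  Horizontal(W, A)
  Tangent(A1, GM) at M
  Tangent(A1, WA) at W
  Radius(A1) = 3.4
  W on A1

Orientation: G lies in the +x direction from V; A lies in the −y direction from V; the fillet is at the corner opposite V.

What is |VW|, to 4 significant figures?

53.25

V is at the origin; VG is horizontal with |VG| = 25.6 and G on the +x side, so G = (25.60, 0.000). VA is vertical with |VA| = 48.4 and A on the −y side, so A = (0.000, -48.40). The virtual corner opposite V is at (25.60, -48.40). Tangency of A1 to GM means the radius TM is perpendicular to GM and tangency of A1 to WA means the radius TW is perpendicular to WA, with radius 3.4, so the center T sits 3.4 in from both sides at T = (22.20, -45.00). That places the tangent points at M = (25.60, -45.00) on GM and W = (22.20, -48.40) on WA. Then |VW| = |W − V| = 53.25.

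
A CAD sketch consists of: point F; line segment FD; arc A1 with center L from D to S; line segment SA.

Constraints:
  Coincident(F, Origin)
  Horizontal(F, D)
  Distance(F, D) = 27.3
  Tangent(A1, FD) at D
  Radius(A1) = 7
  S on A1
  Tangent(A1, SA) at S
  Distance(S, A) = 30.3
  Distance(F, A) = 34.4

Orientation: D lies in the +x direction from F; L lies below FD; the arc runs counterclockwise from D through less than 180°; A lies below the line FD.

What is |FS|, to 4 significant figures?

21.24

F is at the origin; F and D share the same y with |FD| = 27.3 and D on the +x side, so D = (27.30, 0.000). A1 meets FD tangentially, so LD is at right angles to FD, so L = D + (0, -7) = (27.30, -7.000). Since LS ⟂ SA (tangency), |LA| = √(7.0² + 30.3²) = 31.10 regardless of where S sits on A1. So A lies on both circle(F, 34.4) and circle(L, 31.10); the below-FD intersection is A = (10.07, -32.89). S is the foot of the tangent from A: S = (20.75, -4.534).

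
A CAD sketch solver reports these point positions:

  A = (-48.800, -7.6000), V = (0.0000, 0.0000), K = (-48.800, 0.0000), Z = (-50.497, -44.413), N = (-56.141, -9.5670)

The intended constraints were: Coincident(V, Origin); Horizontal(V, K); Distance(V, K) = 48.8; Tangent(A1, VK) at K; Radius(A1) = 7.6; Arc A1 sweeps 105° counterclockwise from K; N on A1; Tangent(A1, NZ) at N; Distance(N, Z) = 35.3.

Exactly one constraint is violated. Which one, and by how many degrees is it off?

Tangent(A1, NZ) at N — off by 5.80°.

V = (0.00, 0.00) ✓; V.y = 0.00, K.y = 0.00 ✓; |VK| = 48.80 ✓; ∠(AK, KV) = 90.00° ✓; |AK| = 7.600 ✓; bearing(A→N) − bearing(A→K) = 105.0° ✓; |AN| = 7.600 ✓; ∠(AN, NZ) = 95.80° ✗; |NZ| = 35.30 ✓.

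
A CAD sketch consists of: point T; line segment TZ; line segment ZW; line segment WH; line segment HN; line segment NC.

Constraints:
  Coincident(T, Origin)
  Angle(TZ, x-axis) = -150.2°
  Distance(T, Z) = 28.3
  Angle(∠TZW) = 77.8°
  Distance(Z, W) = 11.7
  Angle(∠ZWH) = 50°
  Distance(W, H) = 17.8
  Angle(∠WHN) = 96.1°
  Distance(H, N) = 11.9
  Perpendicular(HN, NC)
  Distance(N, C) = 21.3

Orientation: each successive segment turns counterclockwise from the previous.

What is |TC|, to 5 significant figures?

38.522

T is at the origin; TZ runs at -150.2° with length 28.3, so Z = (-24.558, -14.064). ∠TZW = 77.8° gives ZW at -48.000° from the x-axis; with |ZW| = 11.7, W = (-16.729, -22.759). ∠ZWH = 50.0° gives WH at 82.000° from the x-axis; with |WH| = 17.8, H = (-14.252, -5.1324). ∠WHN = 96.1° gives HN at 165.90° from the x-axis; with |HN| = 11.9, N = (-25.793, -2.2334). HN is perpendicular to NC, so NC runs at -104.10°; with |NC| = 21.3, C = (-30.982, -22.892). Then |TC| = |C − T| = 38.522.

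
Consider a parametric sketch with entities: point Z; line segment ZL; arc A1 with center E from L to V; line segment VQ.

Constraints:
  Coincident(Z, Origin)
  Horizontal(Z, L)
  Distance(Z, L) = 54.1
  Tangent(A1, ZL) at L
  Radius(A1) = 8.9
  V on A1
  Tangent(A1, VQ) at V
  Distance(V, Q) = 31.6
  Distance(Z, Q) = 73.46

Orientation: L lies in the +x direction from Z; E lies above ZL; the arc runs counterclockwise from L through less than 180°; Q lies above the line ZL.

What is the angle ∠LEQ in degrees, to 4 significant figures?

168.0°

Checks: |EV| = 8.900 ✓; ∠(EV, VQ) = 90.00° ✓; |VQ| = 31.60 ✓; |ZQ| = 73.46 ✓.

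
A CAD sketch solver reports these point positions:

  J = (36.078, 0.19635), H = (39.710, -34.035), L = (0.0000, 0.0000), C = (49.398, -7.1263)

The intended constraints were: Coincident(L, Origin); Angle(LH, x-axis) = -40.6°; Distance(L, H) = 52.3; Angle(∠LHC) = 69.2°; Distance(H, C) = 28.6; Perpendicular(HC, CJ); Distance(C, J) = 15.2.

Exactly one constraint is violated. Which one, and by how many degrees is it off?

Perpendicular(HC, CJ) — off by 9.00°.

L = (0.00, 0.00) ✓; LH at -40.60° ✓; |LH| = 52.30 ✓; ∠LHC = 69.20° ✓; |HC| = 28.60 ✓; ∠(HC, CJ) = 81.00° ✗; |CJ| = 15.20 ✓.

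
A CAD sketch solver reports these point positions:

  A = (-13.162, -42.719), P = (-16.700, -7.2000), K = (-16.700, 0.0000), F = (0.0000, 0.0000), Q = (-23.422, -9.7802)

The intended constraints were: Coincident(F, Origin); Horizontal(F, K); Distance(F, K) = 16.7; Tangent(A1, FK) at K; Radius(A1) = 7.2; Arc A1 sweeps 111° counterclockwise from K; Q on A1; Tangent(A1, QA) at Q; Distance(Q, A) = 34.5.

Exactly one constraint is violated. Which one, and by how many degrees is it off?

Tangent(A1, QA) at Q — off by 3.70°.

F = (0.00, 0.00) ✓; F.y = 0.00, K.y = 0.00 ✓; |FK| = 16.70 ✓; ∠(PK, KF) = 90.00° ✓; |PK| = 7.200 ✓; bearing(P→Q) − bearing(P→K) = 111.0° ✓; |PQ| = 7.200 ✓; ∠(PQ, QA) = 93.70° ✗; |QA| = 34.50 ✓.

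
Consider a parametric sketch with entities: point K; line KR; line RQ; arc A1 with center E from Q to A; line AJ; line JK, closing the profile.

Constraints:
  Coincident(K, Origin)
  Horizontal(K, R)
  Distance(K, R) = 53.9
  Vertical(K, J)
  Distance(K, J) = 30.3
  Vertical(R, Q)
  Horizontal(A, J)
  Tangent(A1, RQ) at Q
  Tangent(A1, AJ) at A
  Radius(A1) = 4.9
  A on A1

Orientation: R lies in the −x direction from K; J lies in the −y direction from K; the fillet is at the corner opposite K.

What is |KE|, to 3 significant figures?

55.2

K is at the origin; KR is horizontal with |KR| = 53.9 and R on the −x side, so R = (-53.9, 0.00). KJ is vertical with |KJ| = 30.3 and J on the −y side, so J = (0.00, -30.3). The virtual corner opposite K is at (-53.9, -30.3). The tangent condition forces EQ to be normal to RQ and A1 meets AJ tangentially, so EA is at right angles to AJ, with radius 4.9, so the center E sits 4.9 in from both sides at E = (-49.0, -25.4). Then |KE| = |E − K| = 55.2.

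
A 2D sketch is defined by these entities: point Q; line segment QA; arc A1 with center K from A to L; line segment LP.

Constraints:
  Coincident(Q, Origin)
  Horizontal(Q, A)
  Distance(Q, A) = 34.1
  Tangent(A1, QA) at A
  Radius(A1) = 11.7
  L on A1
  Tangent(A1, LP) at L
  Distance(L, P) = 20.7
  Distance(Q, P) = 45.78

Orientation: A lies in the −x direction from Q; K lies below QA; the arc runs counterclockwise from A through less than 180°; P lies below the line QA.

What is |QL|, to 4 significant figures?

47.12

Q is at the origin; Q and A share the same y with |QA| = 34.1 and A on the −x side, so A = (-34.10, 0.000). A1 meets QA tangentially, so KA is at right angles to QA, so K = A + (0, -11.7) = (-34.10, -11.70). Since KL ⟂ LP (tangency), |KP| = √(11.7² + 20.7²) = 23.78 regardless of where L sits on A1. So P lies on both circle(Q, 45.78) and circle(K, 23.78); the below-QA intersection is P = (-29.48, -35.02). L is the foot of the tangent from P: L = (-42.97, -19.33).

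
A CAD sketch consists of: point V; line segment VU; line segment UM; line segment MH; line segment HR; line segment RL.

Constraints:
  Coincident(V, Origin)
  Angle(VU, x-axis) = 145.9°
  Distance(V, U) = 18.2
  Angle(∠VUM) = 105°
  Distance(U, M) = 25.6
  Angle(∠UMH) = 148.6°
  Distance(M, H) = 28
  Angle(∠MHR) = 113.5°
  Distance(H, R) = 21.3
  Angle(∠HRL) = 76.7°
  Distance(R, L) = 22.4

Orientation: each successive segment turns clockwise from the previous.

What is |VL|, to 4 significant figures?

32.00

V is at the origin; VU runs at 145.9° with length 18.2, so U = (-15.07, 10.20). ∠VUM = 105.0° gives UM at 70.90° from the x-axis; with |UM| = 25.6, M = (-6.694, 34.39). ∠UMH = 148.6° gives MH at 39.50° from the x-axis; with |MH| = 28.0, H = (14.91, 52.20). ∠MHR = 113.5° gives HR at -27.00° from the x-axis; with |HR| = 21.3, R = (33.89, 42.53). ∠HRL = 76.7° gives RL at -130.3° from the x-axis; with |RL| = 22.4, L = (19.40, 25.45). Then |VL| = |L − V| = 32.00.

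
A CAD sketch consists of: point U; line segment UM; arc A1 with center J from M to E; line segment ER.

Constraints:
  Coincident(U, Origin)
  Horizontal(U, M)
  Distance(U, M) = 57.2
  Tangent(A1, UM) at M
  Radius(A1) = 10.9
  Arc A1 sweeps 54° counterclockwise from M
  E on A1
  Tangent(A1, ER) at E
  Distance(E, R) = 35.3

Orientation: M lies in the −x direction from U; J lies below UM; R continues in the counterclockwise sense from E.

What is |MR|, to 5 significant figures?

44.346

On A1, M sits at bearing 90° from J; a 54° counterclockwise sweep puts E at bearing 144°, so E = J + 10.9·(cos 144°, sin 144°) = (-66.018, -4.4931). A1 meets ER tangentially, so JE is at right angles to ER, so ER runs along (−sin 144°, cos 144°); with |ER| = 35.3, R = (-86.767, -33.051). Then |MR| = |R − M| = 44.346.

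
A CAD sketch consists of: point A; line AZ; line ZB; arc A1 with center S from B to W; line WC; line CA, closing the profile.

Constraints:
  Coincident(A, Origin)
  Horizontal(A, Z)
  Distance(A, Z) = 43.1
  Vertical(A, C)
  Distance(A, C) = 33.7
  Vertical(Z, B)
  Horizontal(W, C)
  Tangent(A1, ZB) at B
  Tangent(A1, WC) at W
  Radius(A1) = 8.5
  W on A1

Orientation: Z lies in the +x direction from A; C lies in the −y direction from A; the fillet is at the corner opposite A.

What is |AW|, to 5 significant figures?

48.300

The virtual corner opposite A is at (43.100, -33.700). A1 meets ZB tangentially, so SB is at right angles to ZB and since A1 is tangent to WC there, SW ⟂ WC, with radius 8.5, so the center S sits 8.5 in from both sides at S = (34.600, -25.200). That places the tangent points at B = (43.100, -25.200) on ZB and W = (34.600, -33.700) on WC. Then |AW| = |W − A| = 48.300.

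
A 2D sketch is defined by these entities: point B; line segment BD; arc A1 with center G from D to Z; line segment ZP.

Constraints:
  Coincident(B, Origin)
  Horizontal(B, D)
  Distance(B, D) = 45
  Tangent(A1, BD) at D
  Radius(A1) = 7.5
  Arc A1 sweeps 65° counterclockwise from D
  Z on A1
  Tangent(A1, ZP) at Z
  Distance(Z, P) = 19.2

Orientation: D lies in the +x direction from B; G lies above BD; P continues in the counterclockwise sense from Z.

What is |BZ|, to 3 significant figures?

52.0

B is at the origin; B and D share the same y with |BD| = 45.0 and D on the +x side, so D = (45.0, 0.00). Tangency of A1 to BD means the radius GD is perpendicular to BD, so G = D + (0, 7.5) = (45.0, 7.50). On A1, D sits at bearing -90° from G; a 65° counterclockwise sweep puts Z at bearing -25°, so Z = G + 7.5·(cos -25°, sin -25°) = (51.8, 4.33). Then |BZ| = |Z − B| = 52.0.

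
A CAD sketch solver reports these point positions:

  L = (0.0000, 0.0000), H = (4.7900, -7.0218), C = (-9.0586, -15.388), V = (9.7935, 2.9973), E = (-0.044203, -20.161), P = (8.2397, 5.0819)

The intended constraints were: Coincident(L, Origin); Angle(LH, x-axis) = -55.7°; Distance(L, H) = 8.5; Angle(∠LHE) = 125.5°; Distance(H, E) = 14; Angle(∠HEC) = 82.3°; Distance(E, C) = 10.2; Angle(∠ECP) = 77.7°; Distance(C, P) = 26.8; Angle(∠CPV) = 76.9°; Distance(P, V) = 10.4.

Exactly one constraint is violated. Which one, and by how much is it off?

Distance(P, V) = 10.4 — off by 7.80.

L = (0.00, 0.00) ✓; LH at -55.70° ✓; |LH| = 8.500 ✓; ∠LHE = 125.5° ✓; |HE| = 14.00 ✓; ∠HEC = 82.30° ✓; |EC| = 10.20 ✓; ∠ECP = 77.70° ✓; |CP| = 26.80 ✓; ∠CPV = 76.90° ✓; |PV| = 2.600 ✗.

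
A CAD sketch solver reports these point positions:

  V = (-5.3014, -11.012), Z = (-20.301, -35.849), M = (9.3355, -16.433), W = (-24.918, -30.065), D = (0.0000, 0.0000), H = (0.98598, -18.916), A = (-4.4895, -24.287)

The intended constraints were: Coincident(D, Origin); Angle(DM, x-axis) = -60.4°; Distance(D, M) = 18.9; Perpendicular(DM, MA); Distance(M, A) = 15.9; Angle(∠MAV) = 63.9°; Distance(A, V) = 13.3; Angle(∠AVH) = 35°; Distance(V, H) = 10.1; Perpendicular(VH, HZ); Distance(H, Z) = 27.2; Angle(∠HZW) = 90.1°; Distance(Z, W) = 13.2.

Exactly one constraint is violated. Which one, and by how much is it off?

Distance(Z, W) = 13.2 — off by 5.80.

D = (0.00, 0.00) ✓; DM at -60.40° ✓; |DM| = 18.90 ✓; ∠(DM, MA) = 90.00° ✓; |MA| = 15.90 ✓; ∠MAV = 63.90° ✓; |AV| = 13.30 ✓; ∠AVH = 35.00° ✓; |VH| = 10.10 ✓; ∠(VH, HZ) = 90.00° ✓; |HZ| = 27.20 ✓; ∠HZW = 90.10° ✓; |ZW| = 7.401 ✗.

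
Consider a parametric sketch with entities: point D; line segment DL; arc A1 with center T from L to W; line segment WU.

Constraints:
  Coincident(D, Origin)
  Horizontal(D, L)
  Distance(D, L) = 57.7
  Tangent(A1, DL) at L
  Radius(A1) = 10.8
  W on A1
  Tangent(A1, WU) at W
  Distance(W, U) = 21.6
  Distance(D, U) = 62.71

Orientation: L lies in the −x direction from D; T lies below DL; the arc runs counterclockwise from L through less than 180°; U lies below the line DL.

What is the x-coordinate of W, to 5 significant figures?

-66.079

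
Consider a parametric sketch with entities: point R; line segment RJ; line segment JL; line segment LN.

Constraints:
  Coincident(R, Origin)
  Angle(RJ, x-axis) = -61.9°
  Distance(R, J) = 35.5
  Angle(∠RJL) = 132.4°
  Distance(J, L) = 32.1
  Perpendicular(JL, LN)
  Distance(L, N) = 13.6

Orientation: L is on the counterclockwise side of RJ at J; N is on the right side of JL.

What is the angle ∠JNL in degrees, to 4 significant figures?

67.04°

R is at the origin; RJ runs at -61.9° with length 35.5, so J = 35.5·(cos -61.9°, sin -61.9°) = (16.72, -31.32). ∠RJL = 132.4°, so JL runs at -61.9° + (180° − 132.4°) = -14.30° from the x-axis; with |JL| = 32.1, L = J + 32.1·(cos -14.30°, sin -14.30°) = (47.83, -39.24). JL is perpendicular to LN; with |LN| = 13.6 on the right of JL, N = L + 13.6·(-0.2470, -0.9690) = (44.47, -52.42). Then cos ∠JNL = NJ·NL / (|NJ||NL|), giving 67.04°.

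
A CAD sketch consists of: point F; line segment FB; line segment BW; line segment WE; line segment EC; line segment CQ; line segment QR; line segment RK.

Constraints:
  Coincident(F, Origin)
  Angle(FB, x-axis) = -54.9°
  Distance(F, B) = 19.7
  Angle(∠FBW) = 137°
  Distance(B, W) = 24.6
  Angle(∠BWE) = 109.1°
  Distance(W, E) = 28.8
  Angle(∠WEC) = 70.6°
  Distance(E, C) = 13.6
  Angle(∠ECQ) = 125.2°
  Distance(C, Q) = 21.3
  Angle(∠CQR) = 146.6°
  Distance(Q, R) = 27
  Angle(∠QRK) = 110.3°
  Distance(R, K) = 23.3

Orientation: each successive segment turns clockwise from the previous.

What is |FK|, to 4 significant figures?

58.75

∠CQR = 146.6° gives QR at -6.400° from the x-axis; with |QR| = 27.0, R = (27.44, -25.96). ∠QRK = 110.3° gives RK at -76.10° from the x-axis; with |RK| = 23.3, K = (33.04, -48.57). Then |FK| = |K − F| = 58.75.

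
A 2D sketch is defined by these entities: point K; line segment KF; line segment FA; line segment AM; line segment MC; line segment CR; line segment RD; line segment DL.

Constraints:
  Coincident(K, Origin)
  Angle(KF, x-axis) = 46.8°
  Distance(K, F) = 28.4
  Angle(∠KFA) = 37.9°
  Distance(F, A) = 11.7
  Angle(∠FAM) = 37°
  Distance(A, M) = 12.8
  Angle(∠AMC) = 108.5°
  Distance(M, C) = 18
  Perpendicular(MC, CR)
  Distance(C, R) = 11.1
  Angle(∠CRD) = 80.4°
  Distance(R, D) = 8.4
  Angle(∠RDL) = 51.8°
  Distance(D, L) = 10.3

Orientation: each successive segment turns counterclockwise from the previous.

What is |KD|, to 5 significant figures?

33.013

K is at the origin; KF runs at 46.8° with length 28.4, so F = (19.441, 20.703). ∠KFA = 37.9° gives FA at -171.10° from the x-axis; with |FA| = 11.7, A = (7.8820, 18.893). ∠FAM = 37.0° gives AM at -28.100° from the x-axis; with |AM| = 12.8, M = (19.173, 12.864). ∠AMC = 108.5° gives MC at 43.400° from the x-axis; with |MC| = 18.0, C = (32.252, 25.231). MC is perpendicular to CR, so CR runs at 133.40°; with |CR| = 11.1, R = (24.625, 33.296). ∠CRD = 80.4° gives RD at -127.00° from the x-axis; with |RD| = 8.4, D = (19.570, 26.588). Then |KD| = |D − K| = 33.013.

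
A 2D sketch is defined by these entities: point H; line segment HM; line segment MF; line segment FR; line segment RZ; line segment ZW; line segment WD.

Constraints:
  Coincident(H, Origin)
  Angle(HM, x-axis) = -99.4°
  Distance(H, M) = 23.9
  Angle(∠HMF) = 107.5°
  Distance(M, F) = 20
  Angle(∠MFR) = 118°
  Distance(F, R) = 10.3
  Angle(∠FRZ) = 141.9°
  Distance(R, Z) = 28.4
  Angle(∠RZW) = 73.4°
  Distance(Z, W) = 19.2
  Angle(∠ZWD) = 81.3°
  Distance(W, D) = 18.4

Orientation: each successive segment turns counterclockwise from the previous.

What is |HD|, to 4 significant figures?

22.58

∠RZW = 73.4° gives ZW at 179.8° from the x-axis; with |ZW| = 19.2, W = (11.37, 0.5497). ∠ZWD = 81.3° gives WD at -81.50° from the x-axis; with |WD| = 18.4, D = (14.09, -17.65). Then |HD| = |D − H| = 22.58.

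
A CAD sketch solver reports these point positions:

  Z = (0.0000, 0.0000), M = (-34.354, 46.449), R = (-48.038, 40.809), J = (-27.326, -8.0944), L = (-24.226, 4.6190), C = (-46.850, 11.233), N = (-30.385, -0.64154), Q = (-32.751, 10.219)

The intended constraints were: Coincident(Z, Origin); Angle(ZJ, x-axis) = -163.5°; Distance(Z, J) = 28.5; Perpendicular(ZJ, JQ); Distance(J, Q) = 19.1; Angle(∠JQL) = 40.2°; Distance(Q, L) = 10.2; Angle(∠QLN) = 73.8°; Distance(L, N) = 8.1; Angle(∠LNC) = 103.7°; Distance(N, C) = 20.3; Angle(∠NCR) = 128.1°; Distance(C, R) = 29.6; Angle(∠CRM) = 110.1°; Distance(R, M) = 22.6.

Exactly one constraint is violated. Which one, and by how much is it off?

Distance(R, M) = 22.6 — off by 7.80.

Z = (0.00, 0.00) ✓; ZJ at -163.5° ✓; |ZJ| = 28.50 ✓; ∠(ZJ, JQ) = 90.00° ✓; |JQ| = 19.10 ✓; ∠JQL = 40.20° ✓; |QL| = 10.20 ✓; ∠QLN = 73.80° ✓; |LN| = 8.100 ✓; ∠LNC = 103.7° ✓; |NC| = 20.30 ✓; ∠NCR = 128.1° ✓; |CR| = 29.60 ✓; ∠CRM = 110.1° ✓; |RM| = 14.80 ✗.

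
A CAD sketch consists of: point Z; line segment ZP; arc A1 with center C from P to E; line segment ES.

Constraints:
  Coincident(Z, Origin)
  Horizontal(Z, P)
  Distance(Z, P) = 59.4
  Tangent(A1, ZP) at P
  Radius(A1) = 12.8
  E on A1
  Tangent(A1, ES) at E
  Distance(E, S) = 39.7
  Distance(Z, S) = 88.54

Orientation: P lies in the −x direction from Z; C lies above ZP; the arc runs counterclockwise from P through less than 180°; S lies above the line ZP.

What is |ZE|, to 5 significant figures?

52.724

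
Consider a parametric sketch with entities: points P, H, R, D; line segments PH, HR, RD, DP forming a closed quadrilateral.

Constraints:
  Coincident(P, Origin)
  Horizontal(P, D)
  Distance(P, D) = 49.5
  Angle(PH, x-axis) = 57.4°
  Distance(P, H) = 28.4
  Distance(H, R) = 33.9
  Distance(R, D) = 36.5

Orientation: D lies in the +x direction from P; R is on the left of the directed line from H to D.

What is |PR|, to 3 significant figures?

59.3

Checks: |HR| = 33.90 ✓; |RD| = 36.50 ✓.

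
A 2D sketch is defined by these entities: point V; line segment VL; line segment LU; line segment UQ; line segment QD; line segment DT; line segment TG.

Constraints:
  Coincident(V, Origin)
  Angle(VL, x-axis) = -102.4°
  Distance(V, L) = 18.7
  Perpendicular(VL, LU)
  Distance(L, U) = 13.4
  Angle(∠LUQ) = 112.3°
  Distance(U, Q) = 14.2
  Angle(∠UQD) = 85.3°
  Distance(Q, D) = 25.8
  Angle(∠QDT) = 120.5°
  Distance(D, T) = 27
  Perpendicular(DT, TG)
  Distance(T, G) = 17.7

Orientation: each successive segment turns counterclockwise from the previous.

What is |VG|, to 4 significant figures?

32.21

V is at the origin; VL runs at -102.4° with length 18.7, so L = (-4.016, -18.26). VL is perpendicular to LU, so LU runs at -12.40°; with |LU| = 13.4, U = (9.072, -21.14). ∠LUQ = 112.3° gives UQ at 55.30° from the x-axis; with |UQ| = 14.2, Q = (17.16, -9.467). ∠UQD = 85.3° gives QD at 150.0° from the x-axis; with |QD| = 25.8, D = (-5.188, 3.433). ∠QDT = 120.5° gives DT at -150.5° from the x-axis; with |DT| = 27.0, T = (-28.69, -9.862). The perpendicularity gives TG at right angles to DT, so TG runs at -60.50°; with |TG| = 17.7, G = (-19.97, -25.27). Then |VG| = |G − V| = 32.21.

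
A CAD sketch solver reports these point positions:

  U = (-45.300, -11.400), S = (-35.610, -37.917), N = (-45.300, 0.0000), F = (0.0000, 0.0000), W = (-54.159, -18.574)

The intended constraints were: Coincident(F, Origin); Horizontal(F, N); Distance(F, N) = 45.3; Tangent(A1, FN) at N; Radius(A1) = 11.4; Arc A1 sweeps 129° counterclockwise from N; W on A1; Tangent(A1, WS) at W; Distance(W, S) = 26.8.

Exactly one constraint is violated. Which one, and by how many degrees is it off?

Tangent(A1, WS) at W — off by 4.80°.

F = (0.00, 0.00) ✓; F.y = 0.00, N.y = 0.00 ✓; |FN| = 45.30 ✓; ∠(UN, NF) = 90.00° ✓; |UN| = 11.40 ✓; bearing(U→W) − bearing(U→N) = 129.0° ✓; |UW| = 11.40 ✓; ∠(UW, WS) = 85.20° ✗; |WS| = 26.80 ✓.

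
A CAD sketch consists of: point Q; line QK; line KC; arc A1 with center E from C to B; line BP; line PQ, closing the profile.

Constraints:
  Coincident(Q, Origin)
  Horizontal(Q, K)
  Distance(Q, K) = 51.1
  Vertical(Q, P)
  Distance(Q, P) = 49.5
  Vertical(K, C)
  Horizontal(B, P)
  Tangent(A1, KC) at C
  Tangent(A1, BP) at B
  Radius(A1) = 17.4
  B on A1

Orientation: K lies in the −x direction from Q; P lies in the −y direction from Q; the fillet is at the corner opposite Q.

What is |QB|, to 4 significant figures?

59.88

Q is at the origin; Q and K share the same y with |QK| = 51.1 and K on the −x side, so K = (-51.10, 0.000). Q and P share the same x with |QP| = 49.5 and P on the −y side, so P = (0.000, -49.50). The virtual corner opposite Q is at (-51.10, -49.50). The tangent condition forces EC to be normal to KC and tangency of A1 to BP means the radius EB is perpendicular to BP, with radius 17.4, so the center E sits 17.4 in from both sides at E = (-33.70, -32.10). That places the tangent points at C = (-51.10, -32.10) on KC and B = (-33.70, -49.50) on BP. Then |QB| = |B − Q| = 59.88.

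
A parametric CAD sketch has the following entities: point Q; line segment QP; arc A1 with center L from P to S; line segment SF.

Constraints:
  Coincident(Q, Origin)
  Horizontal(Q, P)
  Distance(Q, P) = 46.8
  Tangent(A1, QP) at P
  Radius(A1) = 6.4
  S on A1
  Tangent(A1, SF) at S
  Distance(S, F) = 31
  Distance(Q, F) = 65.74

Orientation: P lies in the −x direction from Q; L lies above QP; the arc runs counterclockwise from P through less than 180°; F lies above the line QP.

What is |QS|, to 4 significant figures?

42.01

Q is at the origin; Q and P share the same y with |QP| = 46.8 and P on the −x side, so P = (-46.80, 0.000). Since A1 is tangent to QP there, LP ⟂ QP, so L = P + (0, 6.4) = (-46.80, 6.400). Since LS ⟂ SF (tangency), |LF| = √(6.4² + 31.0²) = 31.65 regardless of where S sits on A1. So F lies on both circle(Q, 65.74) and circle(L, 31.65); the above-QP intersection is F = (-54.22, 37.17). S is the foot of the tangent from F: S = (-41.01, 9.128).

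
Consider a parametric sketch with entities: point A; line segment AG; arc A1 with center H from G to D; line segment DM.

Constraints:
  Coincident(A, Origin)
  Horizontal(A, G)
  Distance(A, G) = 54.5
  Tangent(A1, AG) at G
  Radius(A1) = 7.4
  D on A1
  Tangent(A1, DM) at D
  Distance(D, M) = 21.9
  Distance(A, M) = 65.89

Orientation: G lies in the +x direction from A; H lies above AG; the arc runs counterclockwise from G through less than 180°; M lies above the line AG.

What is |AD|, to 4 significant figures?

62.40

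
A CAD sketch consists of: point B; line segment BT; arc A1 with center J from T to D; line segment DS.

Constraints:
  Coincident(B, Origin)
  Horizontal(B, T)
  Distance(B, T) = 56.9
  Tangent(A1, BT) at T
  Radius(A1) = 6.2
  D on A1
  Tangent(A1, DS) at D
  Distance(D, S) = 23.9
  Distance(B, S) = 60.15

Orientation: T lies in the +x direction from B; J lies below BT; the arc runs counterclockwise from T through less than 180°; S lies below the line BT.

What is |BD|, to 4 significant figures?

51.12

B is at the origin; B and T share the same y with |BT| = 56.9 and T on the +x side, so T = (56.90, 0.000). Since A1 is tangent to BT there, JT ⟂ BT, so J = T + (0, -6.2) = (56.90, -6.200). Since JD ⟂ DS (tangency), |JS| = √(6.2² + 23.9²) = 24.69 regardless of where D sits on A1. So S lies on both circle(B, 60.15) and circle(J, 24.69); the below-BT intersection is S = (51.91, -30.38). D is the foot of the tangent from S: D = (50.71, -6.513).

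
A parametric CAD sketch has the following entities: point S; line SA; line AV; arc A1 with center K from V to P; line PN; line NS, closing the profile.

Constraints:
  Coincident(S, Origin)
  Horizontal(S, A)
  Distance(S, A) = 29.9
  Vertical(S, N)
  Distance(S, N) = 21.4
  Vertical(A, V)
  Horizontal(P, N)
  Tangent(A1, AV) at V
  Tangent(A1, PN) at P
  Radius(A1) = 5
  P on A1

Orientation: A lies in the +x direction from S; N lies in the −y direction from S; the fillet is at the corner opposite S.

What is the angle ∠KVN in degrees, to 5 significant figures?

9.4934°

The virtual corner opposite S is at (29.900, -21.400). A1 meets AV tangentially, so KV is at right angles to AV and tangency of A1 to PN means the radius KP is perpendicular to PN, with radius 5.0, so the center K sits 5.0 in from both sides at K = (24.900, -16.400). That places the tangent points at V = (29.900, -16.400) on AV and P = (24.900, -21.400) on PN. Then cos ∠KVN = VK·VN / (|VK||VN|), giving 9.4934°.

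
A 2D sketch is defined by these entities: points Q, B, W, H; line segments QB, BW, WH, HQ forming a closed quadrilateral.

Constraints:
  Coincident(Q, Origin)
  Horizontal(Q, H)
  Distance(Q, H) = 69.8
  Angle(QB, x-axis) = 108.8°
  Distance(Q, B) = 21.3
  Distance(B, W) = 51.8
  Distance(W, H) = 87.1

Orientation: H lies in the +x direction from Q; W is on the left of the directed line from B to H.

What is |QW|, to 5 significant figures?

68.885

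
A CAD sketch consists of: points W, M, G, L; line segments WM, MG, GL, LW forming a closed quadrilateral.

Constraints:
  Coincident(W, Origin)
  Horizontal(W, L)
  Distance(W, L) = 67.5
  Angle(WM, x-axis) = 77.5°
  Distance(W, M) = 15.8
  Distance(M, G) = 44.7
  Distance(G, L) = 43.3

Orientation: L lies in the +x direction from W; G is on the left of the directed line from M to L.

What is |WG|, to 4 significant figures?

56.12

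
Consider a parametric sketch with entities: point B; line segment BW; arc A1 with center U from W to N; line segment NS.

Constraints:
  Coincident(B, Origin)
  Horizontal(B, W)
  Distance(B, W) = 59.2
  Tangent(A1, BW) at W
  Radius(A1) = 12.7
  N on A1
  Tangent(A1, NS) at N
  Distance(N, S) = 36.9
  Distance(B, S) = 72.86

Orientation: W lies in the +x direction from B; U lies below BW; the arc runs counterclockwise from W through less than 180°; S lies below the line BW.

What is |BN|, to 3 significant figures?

48.8

B is at the origin; B and W share the same y with |BW| = 59.2 and W on the +x side, so W = (59.2, 0.00). The tangent condition forces UW to be normal to BW, so U = W + (0, -12.7) = (59.2, -12.7). Since UN ⟂ NS (tangency), |US| = √(12.7² + 36.9²) = 39.0 regardless of where N sits on A1. So S lies on both circle(B, 72.86) and circle(U, 39.0); the below-BW intersection is S = (52.0, -51.1). N is the foot of the tangent from S: N = (46.6, -14.5).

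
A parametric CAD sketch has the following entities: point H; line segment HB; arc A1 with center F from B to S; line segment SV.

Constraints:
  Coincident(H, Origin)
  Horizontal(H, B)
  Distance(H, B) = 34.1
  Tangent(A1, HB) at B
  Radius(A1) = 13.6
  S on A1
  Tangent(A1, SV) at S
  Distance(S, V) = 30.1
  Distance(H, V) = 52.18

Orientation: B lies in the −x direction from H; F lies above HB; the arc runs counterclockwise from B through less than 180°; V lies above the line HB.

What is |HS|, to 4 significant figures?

26.02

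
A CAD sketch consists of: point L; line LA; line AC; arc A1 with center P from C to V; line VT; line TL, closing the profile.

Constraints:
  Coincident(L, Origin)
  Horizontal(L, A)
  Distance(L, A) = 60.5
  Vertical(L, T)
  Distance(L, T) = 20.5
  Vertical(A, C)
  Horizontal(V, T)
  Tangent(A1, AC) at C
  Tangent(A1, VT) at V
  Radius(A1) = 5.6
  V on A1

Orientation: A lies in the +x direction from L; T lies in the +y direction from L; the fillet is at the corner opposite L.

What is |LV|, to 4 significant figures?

58.60

The virtual corner opposite L is at (60.50, 20.50). A1 meets AC tangentially, so PC is at right angles to AC and A1 meets VT tangentially, so PV is at right angles to VT, with radius 5.6, so the center P sits 5.6 in from both sides at P = (54.90, 14.90). That places the tangent points at C = (60.50, 14.90) on AC and V = (54.90, 20.50) on VT. Then |LV| = |V − L| = 58.60.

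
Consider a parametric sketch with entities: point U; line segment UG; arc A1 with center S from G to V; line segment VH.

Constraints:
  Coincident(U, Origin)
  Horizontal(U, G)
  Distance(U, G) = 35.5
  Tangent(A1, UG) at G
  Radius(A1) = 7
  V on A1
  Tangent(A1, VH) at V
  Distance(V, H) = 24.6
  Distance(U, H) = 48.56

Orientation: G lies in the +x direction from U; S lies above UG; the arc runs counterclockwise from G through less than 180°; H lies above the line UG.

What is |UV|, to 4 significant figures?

43.17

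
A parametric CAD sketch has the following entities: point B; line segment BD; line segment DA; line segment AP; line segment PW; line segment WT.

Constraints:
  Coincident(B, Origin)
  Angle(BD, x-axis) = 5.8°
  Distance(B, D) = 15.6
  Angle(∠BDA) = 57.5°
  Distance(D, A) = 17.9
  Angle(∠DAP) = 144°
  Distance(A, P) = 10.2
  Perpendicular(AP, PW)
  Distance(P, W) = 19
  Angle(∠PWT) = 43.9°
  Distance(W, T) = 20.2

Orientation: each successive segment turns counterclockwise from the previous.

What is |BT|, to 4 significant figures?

12.40

B is at the origin; BD runs at 5.8° with length 15.6, so D = (15.52, 1.576). ∠BDA = 57.5° gives DA at 128.3° from the x-axis; with |DA| = 17.9, A = (4.426, 15.62). ∠DAP = 144.0° gives AP at 164.3° from the x-axis; with |AP| = 10.2, P = (-5.393, 18.38). AP ⟂ PW, so PW runs at -105.7°; with |PW| = 19.0, W = (-10.53, 0.09296). ∠PWT = 43.9° gives WT at 30.40° from the x-axis; with |WT| = 20.2, T = (6.888, 10.31). Then |BT| = |T − B| = 12.40.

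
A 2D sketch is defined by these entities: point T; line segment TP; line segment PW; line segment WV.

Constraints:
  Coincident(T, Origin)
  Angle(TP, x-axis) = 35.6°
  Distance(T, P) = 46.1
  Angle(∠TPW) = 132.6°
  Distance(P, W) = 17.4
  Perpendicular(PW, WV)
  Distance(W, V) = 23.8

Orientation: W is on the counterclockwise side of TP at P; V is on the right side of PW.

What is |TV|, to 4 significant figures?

75.47

∠TPW = 132.6°, so PW runs at 35.6° + (180° − 132.6°) = 83.00° from the x-axis; with |PW| = 17.4, W = P + 17.4·(cos 83.00°, sin 83.00°) = (39.60, 44.11). The perpendicularity gives WV at right angles to PW; with |WV| = 23.8 on the right of PW, V = W + 23.8·(0.9925, -0.1219) = (63.23, 41.21). Then |TV| = |V − T| = 75.47.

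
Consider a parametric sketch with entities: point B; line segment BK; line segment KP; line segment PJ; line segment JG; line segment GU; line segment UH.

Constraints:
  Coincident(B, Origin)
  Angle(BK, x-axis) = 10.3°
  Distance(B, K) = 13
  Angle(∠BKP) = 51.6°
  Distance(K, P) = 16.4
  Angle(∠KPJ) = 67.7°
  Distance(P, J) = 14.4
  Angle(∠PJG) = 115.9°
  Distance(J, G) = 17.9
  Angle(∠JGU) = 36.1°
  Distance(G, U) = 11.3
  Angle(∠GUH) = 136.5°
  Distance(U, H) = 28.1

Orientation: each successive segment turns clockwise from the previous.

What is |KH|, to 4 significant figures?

31.16

B is at the origin; BK runs at 10.3° with length 13.0, so K = (12.79, 2.324). ∠BKP = 51.6° gives KP at -118.1° from the x-axis; with |KP| = 16.4, P = (5.066, -12.14). ∠KPJ = 67.7° gives PJ at 129.6° from the x-axis; with |PJ| = 14.4, J = (-4.113, -1.047). ∠PJG = 115.9° gives JG at 65.50° from the x-axis; with |JG| = 17.9, G = (3.310, 15.24). ∠JGU = 36.1° gives GU at -78.40° from the x-axis; with |GU| = 11.3, U = (5.582, 4.172). ∠GUH = 136.5° gives UH at -121.9° from the x-axis; with |UH| = 28.1, H = (-9.267, -19.68). Then |KH| = |H − K| = 31.16.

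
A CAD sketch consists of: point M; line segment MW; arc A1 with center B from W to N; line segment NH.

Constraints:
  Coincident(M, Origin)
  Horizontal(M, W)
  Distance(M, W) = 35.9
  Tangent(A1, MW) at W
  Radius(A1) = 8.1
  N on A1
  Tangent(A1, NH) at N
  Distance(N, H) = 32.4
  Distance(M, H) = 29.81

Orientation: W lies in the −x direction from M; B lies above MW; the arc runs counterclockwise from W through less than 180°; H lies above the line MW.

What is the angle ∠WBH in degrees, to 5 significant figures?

127.25°

Checks: M.y = 0.00, W.y = 0.00 ✓; |BN| = 8.100 ✓; ∠(BN, NH) = 90.00° ✓; |NH| = 32.40 ✓; |MH| = 29.81 ✓.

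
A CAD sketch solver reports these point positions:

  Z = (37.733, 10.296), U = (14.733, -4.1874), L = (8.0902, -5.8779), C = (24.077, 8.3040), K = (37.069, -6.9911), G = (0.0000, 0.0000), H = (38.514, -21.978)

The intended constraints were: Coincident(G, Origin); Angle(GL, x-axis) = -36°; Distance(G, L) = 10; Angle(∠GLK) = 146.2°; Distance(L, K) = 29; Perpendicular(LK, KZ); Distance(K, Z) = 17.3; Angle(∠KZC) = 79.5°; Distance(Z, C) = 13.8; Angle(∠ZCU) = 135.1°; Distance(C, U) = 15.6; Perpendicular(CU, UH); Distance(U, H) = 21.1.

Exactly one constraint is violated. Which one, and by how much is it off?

Distance(U, H) = 21.1 — off by 8.60.

G = (0.00, 0.00) ✓; GL at -36.00° ✓; |GL| = 10.00 ✓; ∠GLK = 146.2° ✓; |LK| = 29.00 ✓; ∠(LK, KZ) = 90.00° ✓; |KZ| = 17.30 ✓; ∠KZC = 79.50° ✓; |ZC| = 13.80 ✓; ∠ZCU = 135.1° ✓; |CU| = 15.60 ✓; ∠(CU, UH) = 90.00° ✓; |UH| = 29.70 ✗.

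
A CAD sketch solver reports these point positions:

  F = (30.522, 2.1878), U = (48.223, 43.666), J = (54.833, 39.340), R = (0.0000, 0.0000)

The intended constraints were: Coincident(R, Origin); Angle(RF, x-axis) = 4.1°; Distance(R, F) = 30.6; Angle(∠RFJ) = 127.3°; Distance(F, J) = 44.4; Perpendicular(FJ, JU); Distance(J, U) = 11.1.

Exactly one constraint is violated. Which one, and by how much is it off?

Distance(J, U) = 11.1 — off by 3.20.

R = (0.00, 0.00) ✓; RF at 4.100° ✓; |RF| = 30.60 ✓; ∠RFJ = 127.3° ✓; |FJ| = 44.40 ✓; ∠(FJ, JU) = 90.00° ✓; |JU| = 7.900 ✗.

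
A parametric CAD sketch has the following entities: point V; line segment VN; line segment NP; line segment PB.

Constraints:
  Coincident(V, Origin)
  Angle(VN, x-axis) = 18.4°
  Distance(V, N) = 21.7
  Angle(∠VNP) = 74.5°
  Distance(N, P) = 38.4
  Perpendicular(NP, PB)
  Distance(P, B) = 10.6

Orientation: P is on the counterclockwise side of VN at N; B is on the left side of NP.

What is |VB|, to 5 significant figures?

34.193

V is at the origin; VN runs at 18.4° with length 21.7, so N = 21.7·(cos 18.4°, sin 18.4°) = (20.591, 6.8496). ∠VNP = 74.5°, so NP runs at 18.4° + (180° − 74.5°) = 123.90° from the x-axis; with |NP| = 38.4, P = N + 38.4·(cos 123.90°, sin 123.90°) = (-0.82680, 38.722). NP is perpendicular to PB; with |PB| = 10.6 on the left of NP, B = P + 10.6·(-0.83001, -0.55775) = (-9.6249, 32.810). Then |VB| = |B − V| = 34.193.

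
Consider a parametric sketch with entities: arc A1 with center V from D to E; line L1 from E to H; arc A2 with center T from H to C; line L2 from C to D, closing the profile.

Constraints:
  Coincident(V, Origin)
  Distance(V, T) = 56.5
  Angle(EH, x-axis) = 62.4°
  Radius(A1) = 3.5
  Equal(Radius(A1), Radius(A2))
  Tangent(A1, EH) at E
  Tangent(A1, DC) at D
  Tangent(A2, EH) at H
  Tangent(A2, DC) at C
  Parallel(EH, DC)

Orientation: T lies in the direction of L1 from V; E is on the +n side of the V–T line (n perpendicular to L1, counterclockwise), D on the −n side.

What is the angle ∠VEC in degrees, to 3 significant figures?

82.9°

The slot axis is L1's direction at 62.4°, so u = (cos 62.4°, sin 62.4°) = (0.463, 0.886) and n = (−sin 62.4°, cos 62.4°) = (-0.886, 0.463). V is at the origin and T lies 56.5 along u from V, so T = 56.5·u = (26.2, 50.1). Tangency of A1 to both parallel lines with radius 3.5 puts E and D at V ± 3.5·n: E = (-3.10, 1.62), D = (3.10, -1.62). Equal radii place H and C the same way about T: H = T + 3.5·n = (23.1, 51.7), C = T − 3.5·n = (29.3, 48.4). Then cos ∠VEC = EV·EC / (|EV||EC|), giving 82.9°.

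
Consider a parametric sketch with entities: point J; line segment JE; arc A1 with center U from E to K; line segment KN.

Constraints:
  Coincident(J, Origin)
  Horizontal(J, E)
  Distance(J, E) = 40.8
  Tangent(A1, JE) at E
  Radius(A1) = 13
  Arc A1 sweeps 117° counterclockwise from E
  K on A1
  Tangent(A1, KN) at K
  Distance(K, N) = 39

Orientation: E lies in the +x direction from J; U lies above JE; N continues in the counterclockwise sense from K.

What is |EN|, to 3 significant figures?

54.0

J is at the origin; JE is horizontal with |JE| = 40.8 and E on the +x side, so E = (40.8, 0.00). Tangency of A1 to JE means the radius UE is perpendicular to JE, so U = E + (0, 13) = (40.8, 13.0). On A1, E sits at bearing -90° from U; a 117° counterclockwise sweep puts K at bearing 27°, so K = U + 13.0·(cos 27°, sin 27°) = (52.4, 18.9). The tangent condition forces UK to be normal to KN, so KN runs along (−sin 27°, cos 27°); with |KN| = 39.0, N = (34.7, 53.7). Then |EN| = |N − E| = 54.0.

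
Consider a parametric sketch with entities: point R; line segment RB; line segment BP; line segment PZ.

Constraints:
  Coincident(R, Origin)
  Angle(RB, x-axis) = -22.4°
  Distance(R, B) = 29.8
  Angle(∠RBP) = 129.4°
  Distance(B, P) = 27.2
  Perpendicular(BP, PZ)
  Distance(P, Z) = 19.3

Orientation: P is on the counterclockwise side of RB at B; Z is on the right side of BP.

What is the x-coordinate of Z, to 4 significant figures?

60.64

R is at the origin; RB runs at -22.4° with length 29.8, so B = 29.8·(cos -22.4°, sin -22.4°) = (27.55, -11.36). ∠RBP = 129.4°, so BP runs at -22.4° + (180° − 129.4°) = 28.20° from the x-axis; with |BP| = 27.2, P = B + 27.2·(cos 28.20°, sin 28.20°) = (51.52, 1.497). BP ⟂ PZ; with |PZ| = 19.3 on the right of BP, Z = P + 19.3·(0.4726, -0.8813) = (60.64, -15.51). So Z.x = 60.64.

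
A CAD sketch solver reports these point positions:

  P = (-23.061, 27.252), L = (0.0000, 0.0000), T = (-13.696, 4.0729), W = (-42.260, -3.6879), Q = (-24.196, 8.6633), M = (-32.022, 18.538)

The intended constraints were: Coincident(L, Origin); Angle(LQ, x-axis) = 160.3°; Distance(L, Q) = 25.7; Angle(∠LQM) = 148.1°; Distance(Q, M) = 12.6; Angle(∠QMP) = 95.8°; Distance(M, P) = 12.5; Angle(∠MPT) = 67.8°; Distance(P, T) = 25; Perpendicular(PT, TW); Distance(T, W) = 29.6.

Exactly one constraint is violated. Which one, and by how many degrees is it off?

Perpendicular(PT, TW) — off by 6.80°.

L = (0.00, 0.00) ✓; LQ at 160.3° ✓; |LQ| = 25.70 ✓; ∠LQM = 148.1° ✓; |QM| = 12.60 ✓; ∠QMP = 95.80° ✓; |MP| = 12.50 ✓; ∠MPT = 67.80° ✓; |PT| = 25.00 ✓; ∠(PT, TW) = 96.80° ✗; |TW| = 29.60 ✓.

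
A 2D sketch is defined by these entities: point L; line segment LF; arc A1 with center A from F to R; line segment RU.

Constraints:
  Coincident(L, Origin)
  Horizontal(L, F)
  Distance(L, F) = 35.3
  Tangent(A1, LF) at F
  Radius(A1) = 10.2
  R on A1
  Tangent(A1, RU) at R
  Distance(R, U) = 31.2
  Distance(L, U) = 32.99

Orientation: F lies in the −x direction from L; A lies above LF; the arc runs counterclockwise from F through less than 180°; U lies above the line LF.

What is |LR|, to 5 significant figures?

27.061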